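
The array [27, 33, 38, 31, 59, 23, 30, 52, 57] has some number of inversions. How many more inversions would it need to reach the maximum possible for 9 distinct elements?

Maximum inversions for 9 distinct elements is C(9, 2) = 9·8/2 = 36.
Current inversions — for each element, count later smaller elements:
27: 1
33: 3
38: 3
31: 2
59: 4
23: 0
30: 0
52: 0
57: 0
Current total: 1 + 3 + 3 + 2 + 4 + 0 + 0 + 0 + 0 = 13
Shortfall: 36 − 13 = 23

23 inversions short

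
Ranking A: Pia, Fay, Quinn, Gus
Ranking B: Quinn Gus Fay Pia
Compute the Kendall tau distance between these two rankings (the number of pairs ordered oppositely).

5

Assign each item its position (1..4) in the first ordering, then rewrite the second ordering as that position sequence:
positions: Pia→1, Fay→2, Quinn→3, Gus→4
second ordering as positions: [3, 4, 2, 1]
Discordant pairs = inversions in this position sequence.
3: 2, 1 → 2
4: 2, 1 → 2
2: 1 → 1
1: 0
Total: 2 + 2 + 1 + 0 = 5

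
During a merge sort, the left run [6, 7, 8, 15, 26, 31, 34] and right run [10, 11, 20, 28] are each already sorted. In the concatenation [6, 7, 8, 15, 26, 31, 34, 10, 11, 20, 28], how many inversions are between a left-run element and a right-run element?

13 split inversions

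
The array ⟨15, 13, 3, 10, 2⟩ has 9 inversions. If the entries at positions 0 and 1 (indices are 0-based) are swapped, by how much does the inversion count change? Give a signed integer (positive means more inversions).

-1

Positions 0 and 1 hold 15 and 13; after swapping, the array is [13, 15, 3, 10, 2].
Element-by-element contributions:
13: 3
15: 3
3: 1
10: 1
2: 0
Sum: 3 + 3 + 1 + 1 + 0 = 8
Change: 8 − 9 = -1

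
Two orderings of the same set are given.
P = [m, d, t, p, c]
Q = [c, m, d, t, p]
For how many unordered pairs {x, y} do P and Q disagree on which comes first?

4

Assign each item its position (1..5) in the first ordering, then rewrite the second ordering as that position sequence:
positions: m→1, d→2, t→3, p→4, c→5
second ordering as positions: [5, 1, 2, 3, 4]
Discordant pairs = inversions in this position sequence.
5: 1, 2, 3, 4 → 4
1: 0
2: 0
3: 0
4: 0
Total: 4 + 0 + 0 + 0 + 0 = 4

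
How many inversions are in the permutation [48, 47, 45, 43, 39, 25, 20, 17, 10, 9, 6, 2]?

66

Element-by-element contributions:
48 → 47, 45, 43, 39, 25, 20, 17, 10, 9, 6, 2 → 11
47 → 45, 43, 39, 25, 20, 17, 10, 9, 6, 2 → 10
45 → 43, 39, 25, 20, 17, 10, 9, 6, 2 → 9
43 → 39, 25, 20, 17, 10, 9, 6, 2 → 8
39 → 25, 20, 17, 10, 9, 6, 2 → 7
25 → 20, 17, 10, 9, 6, 2 → 6
20 → 17, 10, 9, 6, 2 → 5
17 → 10, 9, 6, 2 → 4
10 → 9, 6, 2 → 3
9 → 6, 2 → 2
6 → 2 → 1
2 → none → 0
Sum: 11 + 10 + 9 + 8 + 7 + 6 + 5 + 4 + 3 + 2 + 1 + 0 = 66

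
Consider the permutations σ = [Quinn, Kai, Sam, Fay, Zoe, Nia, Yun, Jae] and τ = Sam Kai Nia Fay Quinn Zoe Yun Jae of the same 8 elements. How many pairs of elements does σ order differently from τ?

There are 7 discordant pairs.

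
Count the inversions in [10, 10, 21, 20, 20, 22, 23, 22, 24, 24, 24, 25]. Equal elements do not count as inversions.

3

For each element, count later entries that are smaller:
10: 0
10: 0
21: 2
20: 0
20: 0
22: 0
23: 1
22: 0
24: 0
24: 0
24: 0
25: 0
Sum: 0 + 0 + 2 + 0 + 0 + 0 + 1 + 0 + 0 + 0 + 0 + 0 = 3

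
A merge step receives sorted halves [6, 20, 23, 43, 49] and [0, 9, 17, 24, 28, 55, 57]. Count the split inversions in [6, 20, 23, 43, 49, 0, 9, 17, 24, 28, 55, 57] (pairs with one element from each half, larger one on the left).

Take each right-half value and tally the left-half values above it:
r = 0: 6, 20, 23, 43, 49 → 5
r = 9: 20, 23, 43, 49 → 4
r = 17: 20, 23, 43, 49 → 4
r = 24: 43, 49 → 2
r = 28: 43, 49 → 2
r = 55: none → 0
r = 57: none → 0
Cross-inversions: 5 + 4 + 4 + 2 + 2 + 0 + 0 = 17

There are 17 split inversions.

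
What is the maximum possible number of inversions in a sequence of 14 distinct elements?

91

A reversed (strictly descending) arrangement makes every pair an inversion, giving C(14, 2) inversions.
C(14, 2) = 14·13/2 = 91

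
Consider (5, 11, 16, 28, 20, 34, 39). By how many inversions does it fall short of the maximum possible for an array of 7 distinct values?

20 inversions short

Maximum inversions for 7 distinct elements is C(7, 2) = 7·6/2 = 21.
Current inversions — for each element, count later smaller elements:
5: 0
11: 0
16: 0
28: 1
20: 0
34: 0
39: 0
Current total: 0 + 0 + 0 + 1 + 0 + 0 + 0 = 1
Shortfall: 21 − 1 = 20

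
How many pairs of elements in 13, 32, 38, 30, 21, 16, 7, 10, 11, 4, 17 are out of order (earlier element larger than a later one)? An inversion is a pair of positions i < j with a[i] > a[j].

Sweep left to right; for each value list the smaller values that follow it:
13 → 7, 10, 11, 4 → 4
32 → 30, 21, 16, 7, 10, 11, 4, 17 → 8
38 → 30, 21, 16, 7, 10, 11, 4, 17 → 8
30 → 21, 16, 7, 10, 11, 4, 17 → 7
21 → 16, 7, 10, 11, 4, 17 → 6
16 → 7, 10, 11, 4 → 4
7 → 4 → 1
10 → 4 → 1
11 → 4 → 1
4 → none → 0
17 → none → 0
Sum: 4 + 8 + 8 + 7 + 6 + 4 + 1 + 1 + 1 + 0 + 0 = 40

40 out-of-order pairs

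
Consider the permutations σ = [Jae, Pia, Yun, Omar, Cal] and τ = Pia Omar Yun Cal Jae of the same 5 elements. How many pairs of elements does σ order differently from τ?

Assign each item its position (1..5) in the first ordering, then rewrite the second ordering as that position sequence:
positions: Jae→1, Pia→2, Yun→3, Omar→4, Cal→5
second ordering as positions: [2, 4, 3, 5, 1]
Discordant pairs = inversions in this position sequence.
2: 1 → 1
4: 3, 1 → 2
3: 1 → 1
5: 1 → 1
1: 0
Total: 1 + 2 + 1 + 1 + 0 = 5

Discordant pairs: 5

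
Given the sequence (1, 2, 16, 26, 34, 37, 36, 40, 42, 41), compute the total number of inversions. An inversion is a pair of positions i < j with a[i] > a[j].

Inversions: 2

Sweep left to right; for each value list the smaller values that follow it:
1: 0
2: 0
16: 0
26: 0
34: 0
37: 1
36: 0
40: 0
42: 1
41: 0
Sum: 0 + 0 + 0 + 0 + 0 + 1 + 0 + 0 + 1 + 0 = 2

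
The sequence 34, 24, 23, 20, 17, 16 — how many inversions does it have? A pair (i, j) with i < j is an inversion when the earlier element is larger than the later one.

15

Element-by-element contributions:
34 → 24, 23, 20, 17, 16 → 5
24 → 23, 20, 17, 16 → 4
23 → 20, 17, 16 → 3
20 → 17, 16 → 2
17 → 16 → 1
16 → none → 0
Sum: 5 + 4 + 3 + 2 + 1 + 0 = 15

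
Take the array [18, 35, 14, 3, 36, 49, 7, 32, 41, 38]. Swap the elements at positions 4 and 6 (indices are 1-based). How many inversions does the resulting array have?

Positions 4 and 6 hold 3 and 49; after swapping, the array is [18, 35, 14, 49, 36, 3, 7, 32, 41, 38].
Sweep left to right; for each value list the smaller values that follow it:
18: 3
35: 4
14: 2
49: 6
36: 3
3: 0
7: 0
32: 0
41: 1
38: 0
Sum: 3 + 4 + 2 + 6 + 3 + 0 + 0 + 0 + 1 + 0 = 19

19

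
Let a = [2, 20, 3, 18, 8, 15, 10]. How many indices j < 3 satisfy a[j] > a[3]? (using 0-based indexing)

1

The element at index 3 is 18.
Elements before it: 2, 20, 3
Those larger than 18: 20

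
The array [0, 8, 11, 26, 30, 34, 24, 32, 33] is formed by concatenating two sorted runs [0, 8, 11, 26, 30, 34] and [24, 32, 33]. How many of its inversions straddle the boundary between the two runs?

There are 5 split inversions.

Count, for every r in R, how many entries of L exceed r:
r = 24: 26, 30, 34 → 3
r = 32: 34 → 1
r = 33: 34 → 1
Cross-inversions: 3 + 1 + 1 = 5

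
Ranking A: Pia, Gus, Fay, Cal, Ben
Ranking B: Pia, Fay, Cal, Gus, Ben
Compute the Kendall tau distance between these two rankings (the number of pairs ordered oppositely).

Assign each item its position (1..5) in the first ordering, then rewrite the second ordering as that position sequence:
positions: Pia→1, Gus→2, Fay→3, Cal→4, Ben→5
second ordering as positions: [1, 3, 4, 2, 5]
Discordant pairs = inversions in this position sequence.
1: 0
3: 2 → 1
4: 2 → 1
2: 0
5: 0
Total: 0 + 1 + 1 + 0 + 0 = 2

2 discordant pairs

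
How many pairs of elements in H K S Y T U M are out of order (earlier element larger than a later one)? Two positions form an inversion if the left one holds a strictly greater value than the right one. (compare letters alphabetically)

Count, for each position, how many later elements it exceeds:
H: 0
K: 0
S: 1
Y: 3
T: 1
U: 1
M: 0
Sum: 0 + 0 + 1 + 3 + 1 + 1 + 0 = 6

6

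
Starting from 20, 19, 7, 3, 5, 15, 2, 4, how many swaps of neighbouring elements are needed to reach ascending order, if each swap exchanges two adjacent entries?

The minimum number of adjacent swaps to sort an array equals its inversion count, since every such swap removes exactly one inversion.
Count inversions — for each element, later elements that are smaller:
20: 19, 7, 3, 5, 15, 2, 4 → 7
19: 7, 3, 5, 15, 2, 4 → 6
7: 3, 5, 2, 4 → 4
3: 2 → 1
5: 2, 4 → 2
15: 2, 4 → 2
2: none → 0
4: none → 0
Total inversions: 7 + 6 + 4 + 1 + 2 + 2 + 0 + 0 = 22

There are 22 swaps.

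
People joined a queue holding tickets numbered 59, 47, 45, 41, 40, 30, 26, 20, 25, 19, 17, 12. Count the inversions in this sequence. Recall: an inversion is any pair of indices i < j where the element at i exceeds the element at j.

65

For each element, count later entries that are smaller:
59: 11
47: 10
45: 9
41: 8
40: 7
30: 6
26: 5
20: 3
25: 3
19: 2
17: 1
12: 0
Sum: 11 + 10 + 9 + 8 + 7 + 6 + 5 + 3 + 3 + 2 + 1 + 0 = 65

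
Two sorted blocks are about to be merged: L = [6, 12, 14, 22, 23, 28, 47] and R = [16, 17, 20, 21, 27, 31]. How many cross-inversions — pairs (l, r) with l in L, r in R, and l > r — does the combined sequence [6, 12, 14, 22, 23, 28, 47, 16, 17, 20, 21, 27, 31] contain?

Count, for every r in R, how many entries of L exceed r:
r = 16: 22, 23, 28, 47 → 4
r = 17: 22, 23, 28, 47 → 4
r = 20: 22, 23, 28, 47 → 4
r = 21: 22, 23, 28, 47 → 4
r = 27: 28, 47 → 2
r = 31: 47 → 1
Cross-inversions: 4 + 4 + 4 + 4 + 2 + 1 = 19

19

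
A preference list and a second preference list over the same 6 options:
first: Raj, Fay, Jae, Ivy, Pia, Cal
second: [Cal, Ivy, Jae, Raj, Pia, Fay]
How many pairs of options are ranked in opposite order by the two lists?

11 pairs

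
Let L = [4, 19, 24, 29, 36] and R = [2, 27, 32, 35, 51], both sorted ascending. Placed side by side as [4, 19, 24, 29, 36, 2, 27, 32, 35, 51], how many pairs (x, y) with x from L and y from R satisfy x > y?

Take each right-half value and tally the left-half values above it:
r = 2: 4, 19, 24, 29, 36 → 5
r = 27: 29, 36 → 2
r = 32: 36 → 1
r = 35: 36 → 1
r = 51: none → 0
Cross-inversions: 5 + 2 + 1 + 1 + 0 = 9

9 cross-inversions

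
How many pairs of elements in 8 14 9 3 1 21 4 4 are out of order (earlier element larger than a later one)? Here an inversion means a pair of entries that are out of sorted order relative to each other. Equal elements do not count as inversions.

16

Sweep left to right; for each value list the smaller values that follow it:
8 → 3, 1, 4, 4 → 4
14 → 9, 3, 1, 4, 4 → 5
9 → 3, 1, 4, 4 → 4
3 → 1 → 1
1 → none → 0
21 → 4, 4 → 2
4 → none → 0
4 → none → 0
Sum: 4 + 5 + 4 + 1 + 0 + 2 + 0 + 0 = 16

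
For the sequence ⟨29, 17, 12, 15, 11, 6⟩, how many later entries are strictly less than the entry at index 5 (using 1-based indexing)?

1

The element at index 5 is 11.
Elements after it: 6
Those smaller than 11: 6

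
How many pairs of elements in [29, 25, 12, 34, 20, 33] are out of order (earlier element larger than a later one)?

7 inversions

Listing every pair i<j with a[i]>a[j] (using 0-based positions):
(0,1): 29 > 25
(0,2): 29 > 12
(0,4): 29 > 20
(1,2): 25 > 12
(1,4): 25 > 20
(3,4): 34 > 20
(3,5): 34 > 33
That's 7 pairs.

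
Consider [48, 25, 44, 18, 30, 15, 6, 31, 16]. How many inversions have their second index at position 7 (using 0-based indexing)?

2 such elements

The element at index 7 is 31.
Elements before it: 48, 25, 44, 18, 30, 15, 6
Those larger than 31: 48, 44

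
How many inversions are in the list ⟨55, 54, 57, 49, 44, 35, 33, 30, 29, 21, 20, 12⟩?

64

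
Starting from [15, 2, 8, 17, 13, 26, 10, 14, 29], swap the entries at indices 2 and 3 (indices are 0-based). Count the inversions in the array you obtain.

Positions 2 and 3 hold 8 and 17; after swapping, the array is [15, 2, 17, 8, 13, 26, 10, 14, 29].
Sweep left to right; for each value list the smaller values that follow it:
15: 5
2: 0
17: 4
8: 0
13: 1
26: 2
10: 0
14: 0
29: 0
Sum: 5 + 0 + 4 + 0 + 1 + 2 + 0 + 0 + 0 = 12

12 inversions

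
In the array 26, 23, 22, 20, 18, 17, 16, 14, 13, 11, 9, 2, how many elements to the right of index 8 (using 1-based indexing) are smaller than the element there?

The element at index 8 is 14.
Elements after it: 13, 11, 9, 2
Those smaller than 14: 13, 11, 9, 2

4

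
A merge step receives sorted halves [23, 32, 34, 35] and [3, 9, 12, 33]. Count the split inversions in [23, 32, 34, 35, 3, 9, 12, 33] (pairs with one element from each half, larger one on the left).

Count, for every r in R, how many entries of L exceed r:
r = 3: 23, 32, 34, 35 → 4
r = 9: 23, 32, 34, 35 → 4
r = 12: 23, 32, 34, 35 → 4
r = 33: 34, 35 → 2
Cross-inversions: 4 + 4 + 4 + 2 = 14

14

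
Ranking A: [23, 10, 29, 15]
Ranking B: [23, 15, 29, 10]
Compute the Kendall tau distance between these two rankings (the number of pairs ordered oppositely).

Assign each item its position (1..4) in the first ordering, then rewrite the second ordering as that position sequence:
positions: 23→1, 10→2, 29→3, 15→4
second ordering as positions: [1, 4, 3, 2]
Discordant pairs = inversions in this position sequence.
1: 0
4: 3, 2 → 2
3: 2 → 1
2: 0
Total: 0 + 2 + 1 + 0 = 3

3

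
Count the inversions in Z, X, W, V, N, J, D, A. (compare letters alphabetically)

28 out-of-order pairs

Sweep left to right; for each value list the smaller values that follow it:
Z → X, W, V, N, J, D, A → 7
X → W, V, N, J, D, A → 6
W → V, N, J, D, A → 5
V → N, J, D, A → 4
N → J, D, A → 3
J → D, A → 2
D → A → 1
A → none → 0
Sum: 7 + 6 + 5 + 4 + 3 + 2 + 1 + 0 = 28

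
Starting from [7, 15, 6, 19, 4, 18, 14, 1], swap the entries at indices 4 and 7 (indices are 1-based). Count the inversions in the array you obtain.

Inversions: 14

Positions 4 and 7 hold 19 and 14; after swapping, the array is [7, 15, 6, 14, 4, 18, 19, 1].
Sweep left to right; for each value list the smaller values that follow it:
7 → 6, 4, 1 → 3
15 → 6, 14, 4, 1 → 4
6 → 4, 1 → 2
14 → 4, 1 → 2
4 → 1 → 1
18 → 1 → 1
19 → 1 → 1
1 → none → 0
Sum: 3 + 4 + 2 + 2 + 1 + 1 + 1 + 0 = 14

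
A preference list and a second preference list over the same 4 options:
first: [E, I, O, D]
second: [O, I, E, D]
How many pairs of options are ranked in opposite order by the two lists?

3

Assign each item its position (1..4) in the first ordering, then rewrite the second ordering as that position sequence:
positions: E→1, I→2, O→3, D→4
second ordering as positions: [3, 2, 1, 4]
Discordant pairs = inversions in this position sequence.
3: 2, 1 → 2
2: 1 → 1
1: 0
4: 0
Total: 2 + 1 + 0 + 0 = 3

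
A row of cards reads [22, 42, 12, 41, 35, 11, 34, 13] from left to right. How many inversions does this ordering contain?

18

Count, for each position, how many later elements it exceeds:
22 → 12, 11, 13 → 3
42 → 12, 41, 35, 11, 34, 13 → 6
12 → 11 → 1
41 → 35, 11, 34, 13 → 4
35 → 11, 34, 13 → 3
11 → none → 0
34 → 13 → 1
13 → none → 0
Sum: 3 + 6 + 1 + 4 + 3 + 0 + 1 + 0 = 18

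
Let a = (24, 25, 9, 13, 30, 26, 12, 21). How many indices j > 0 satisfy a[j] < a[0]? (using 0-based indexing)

The element at index 0 is 24.
Elements after it: 25, 9, 13, 30, 26, 12, 21
Those smaller than 24: 9, 13, 12, 21

4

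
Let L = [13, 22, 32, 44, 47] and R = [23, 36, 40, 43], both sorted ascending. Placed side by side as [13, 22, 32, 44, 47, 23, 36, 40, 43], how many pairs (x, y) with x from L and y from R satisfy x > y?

There are 9 split inversions.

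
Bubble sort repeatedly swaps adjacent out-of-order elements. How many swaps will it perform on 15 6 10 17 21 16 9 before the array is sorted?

Swaps: 9

Each adjacent swap fixes exactly one inversion, so the minimum swap count equals the number of inversions.
Count inversions — for each element, later elements that are smaller:
15: 6, 10, 9 → 3
6: none → 0
10: 9 → 1
17: 16, 9 → 2
21: 16, 9 → 2
16: 9 → 1
9: none → 0
Total inversions: 3 + 0 + 1 + 2 + 2 + 1 + 0 = 9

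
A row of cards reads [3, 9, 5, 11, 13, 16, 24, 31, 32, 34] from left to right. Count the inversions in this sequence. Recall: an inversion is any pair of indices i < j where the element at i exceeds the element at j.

Sweep left to right; for each value list the smaller values that follow it:
3 → none → 0
9 → 5 → 1
5 → none → 0
11 → none → 0
13 → none → 0
16 → none → 0
24 → none → 0
31 → none → 0
32 → none → 0
34 → none → 0
Sum: 0 + 1 + 0 + 0 + 0 + 0 + 0 + 0 + 0 + 0 = 1

1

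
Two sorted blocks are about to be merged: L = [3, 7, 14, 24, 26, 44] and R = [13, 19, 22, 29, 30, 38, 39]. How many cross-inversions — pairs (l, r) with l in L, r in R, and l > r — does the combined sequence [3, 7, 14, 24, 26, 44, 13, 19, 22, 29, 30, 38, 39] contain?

For each element r of the right run, count left-run elements greater than r:
r = 13: 14, 24, 26, 44 → 4
r = 19: 24, 26, 44 → 3
r = 22: 24, 26, 44 → 3
r = 29: 44 → 1
r = 30: 44 → 1
r = 38: 44 → 1
r = 39: 44 → 1
Cross-inversions: 4 + 3 + 3 + 1 + 1 + 1 + 1 = 14

14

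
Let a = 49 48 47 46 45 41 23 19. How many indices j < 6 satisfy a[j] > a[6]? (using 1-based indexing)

5

The element at index 6 is 41.
Elements before it: 49, 48, 47, 46, 45
Those larger than 41: 49, 48, 47, 46, 45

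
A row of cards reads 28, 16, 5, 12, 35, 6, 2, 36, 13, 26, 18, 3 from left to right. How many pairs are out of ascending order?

Sweep left to right; for each value list the smaller values that follow it:
28 → 16, 5, 12, 6, 2, 13, 26, 18, 3 → 9
16 → 5, 12, 6, 2, 13, 3 → 6
5 → 2, 3 → 2
12 → 6, 2, 3 → 3
35 → 6, 2, 13, 26, 18, 3 → 6
6 → 2, 3 → 2
2 → none → 0
36 → 13, 26, 18, 3 → 4
13 → 3 → 1
26 → 18, 3 → 2
18 → 3 → 1
3 → none → 0
Sum: 9 + 6 + 2 + 3 + 6 + 2 + 0 + 4 + 1 + 2 + 1 + 0 = 36

36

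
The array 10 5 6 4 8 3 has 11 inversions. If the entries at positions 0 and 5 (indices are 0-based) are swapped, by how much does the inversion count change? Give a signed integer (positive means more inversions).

-9

Positions 0 and 5 hold 10 and 3; after swapping, the array is [3, 5, 6, 4, 8, 10].
For each element, count later entries that are smaller:
3: 0
5: 1
6: 1
4: 0
8: 0
10: 0
Sum: 0 + 1 + 1 + 0 + 0 + 0 = 2
Change: 2 − 11 = -9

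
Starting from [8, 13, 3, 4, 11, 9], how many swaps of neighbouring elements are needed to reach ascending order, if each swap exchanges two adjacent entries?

7

Minimum adjacent swaps = number of inversions (each swap of adjacent out-of-order elements removes one inversion and no swap can remove more).
Count inversions — for each element, later elements that are smaller:
8: 3, 4 → 2
13: 3, 4, 11, 9 → 4
3: none → 0
4: none → 0
11: 9 → 1
9: none → 0
Total inversions: 2 + 4 + 0 + 0 + 1 + 0 = 7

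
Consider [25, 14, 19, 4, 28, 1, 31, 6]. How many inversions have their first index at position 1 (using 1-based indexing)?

5 such elements

The element at index 1 is 25.
Elements after it: 14, 19, 4, 28, 1, 31, 6
Those smaller than 25: 14, 19, 4, 1, 6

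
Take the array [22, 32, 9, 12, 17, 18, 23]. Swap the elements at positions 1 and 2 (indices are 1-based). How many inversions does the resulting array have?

Positions 1 and 2 hold 22 and 32; after swapping, the array is [32, 22, 9, 12, 17, 18, 23].
For each element, count later entries that are smaller:
32: 6
22: 4
9: 0
12: 0
17: 0
18: 0
23: 0
Sum: 6 + 4 + 0 + 0 + 0 + 0 + 0 = 10

10 inversions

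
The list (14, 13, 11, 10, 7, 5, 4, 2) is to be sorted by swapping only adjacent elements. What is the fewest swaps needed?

28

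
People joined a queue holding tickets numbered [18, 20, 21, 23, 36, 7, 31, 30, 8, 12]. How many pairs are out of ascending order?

22 inversions

Count, for each position, how many later elements it exceeds:
18 → 7, 8, 12 → 3
20 → 7, 8, 12 → 3
21 → 7, 8, 12 → 3
23 → 7, 8, 12 → 3
36 → 7, 31, 30, 8, 12 → 5
7 → none → 0
31 → 30, 8, 12 → 3
30 → 8, 12 → 2
8 → none → 0
12 → none → 0
Sum: 3 + 3 + 3 + 3 + 5 + 0 + 3 + 2 + 0 + 0 = 22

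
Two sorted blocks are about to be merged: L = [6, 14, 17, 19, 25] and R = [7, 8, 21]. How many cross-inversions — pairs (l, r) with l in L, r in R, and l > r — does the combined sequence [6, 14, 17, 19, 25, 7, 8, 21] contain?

Take each right-half value and tally the left-half values above it:
r = 7: 14, 17, 19, 25 → 4
r = 8: 14, 17, 19, 25 → 4
r = 21: 25 → 1
Cross-inversions: 4 + 4 + 1 = 9

Split inversions: 9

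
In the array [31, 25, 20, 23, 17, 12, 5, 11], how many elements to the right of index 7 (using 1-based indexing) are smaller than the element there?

The element at index 7 is 5.
Elements after it: 11
None of them are smaller than 5.

0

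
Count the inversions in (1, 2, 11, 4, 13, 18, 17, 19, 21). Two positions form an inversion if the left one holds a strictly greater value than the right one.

Out-of-order pairs: 2

For each element, count later entries that are smaller:
1 → none → 0
2 → none → 0
11 → 4 → 1
4 → none → 0
13 → none → 0
18 → 17 → 1
17 → none → 0
19 → none → 0
21 → none → 0
Sum: 0 + 0 + 1 + 0 + 0 + 1 + 0 + 0 + 0 = 2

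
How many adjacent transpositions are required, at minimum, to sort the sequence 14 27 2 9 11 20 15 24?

Each adjacent swap fixes exactly one inversion, so the minimum swap count equals the number of inversions.
Count inversions — for each element, later elements that are smaller:
14: 2, 9, 11 → 3
27: 2, 9, 11, 20, 15, 24 → 6
2: none → 0
9: none → 0
11: none → 0
20: 15 → 1
15: none → 0
24: none → 0
Total inversions: 3 + 6 + 0 + 0 + 0 + 1 + 0 + 0 = 10

10 swaps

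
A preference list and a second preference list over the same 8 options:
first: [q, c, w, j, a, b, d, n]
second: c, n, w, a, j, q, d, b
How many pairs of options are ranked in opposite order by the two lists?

Assign each item its position (1..8) in the first ordering, then rewrite the second ordering as that position sequence:
positions: q→1, c→2, w→3, j→4, a→5, b→6, d→7, n→8
second ordering as positions: [2, 8, 3, 5, 4, 1, 7, 6]
Discordant pairs = inversions in this position sequence.
2: 1 → 1
8: 3, 5, 4, 1, 7, 6 → 6
3: 1 → 1
5: 4, 1 → 2
4: 1 → 1
1: 0
7: 6 → 1
6: 0
Total: 1 + 6 + 1 + 2 + 1 + 0 + 1 + 0 = 12

Pairs: 12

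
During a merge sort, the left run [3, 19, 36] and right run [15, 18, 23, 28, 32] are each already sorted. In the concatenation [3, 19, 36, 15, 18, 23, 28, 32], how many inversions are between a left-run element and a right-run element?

For each element r of the right run, count left-run elements greater than r:
r = 15: 19, 36 → 2
r = 18: 19, 36 → 2
r = 23: 36 → 1
r = 28: 36 → 1
r = 32: 36 → 1
Cross-inversions: 2 + 2 + 1 + 1 + 1 = 7

There are 7 cross-inversions.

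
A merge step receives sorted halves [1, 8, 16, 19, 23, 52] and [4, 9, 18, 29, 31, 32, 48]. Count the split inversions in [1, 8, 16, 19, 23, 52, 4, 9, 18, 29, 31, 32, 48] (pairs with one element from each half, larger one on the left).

Count, for every r in R, how many entries of L exceed r:
r = 4: 8, 16, 19, 23, 52 → 5
r = 9: 16, 19, 23, 52 → 4
r = 18: 19, 23, 52 → 3
r = 29: 52 → 1
r = 31: 52 → 1
r = 32: 52 → 1
r = 48: 52 → 1
Cross-inversions: 5 + 4 + 3 + 1 + 1 + 1 + 1 = 16

16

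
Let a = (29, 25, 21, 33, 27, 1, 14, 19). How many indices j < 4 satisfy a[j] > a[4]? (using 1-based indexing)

0

The element at index 4 is 33.
Elements before it: 29, 25, 21
None of them are larger than 33.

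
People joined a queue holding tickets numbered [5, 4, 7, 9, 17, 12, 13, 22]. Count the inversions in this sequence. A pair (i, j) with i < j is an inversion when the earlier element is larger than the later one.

3

Sweep left to right; for each value list the smaller values that follow it:
5 → 4 → 1
4 → none → 0
7 → none → 0
9 → none → 0
17 → 12, 13 → 2
12 → none → 0
13 → none → 0
22 → none → 0
Sum: 1 + 0 + 0 + 0 + 2 + 0 + 0 + 0 = 3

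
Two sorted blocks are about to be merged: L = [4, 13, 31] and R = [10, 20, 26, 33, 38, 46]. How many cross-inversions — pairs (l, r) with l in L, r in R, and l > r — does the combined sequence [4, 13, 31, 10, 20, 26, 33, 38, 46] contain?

4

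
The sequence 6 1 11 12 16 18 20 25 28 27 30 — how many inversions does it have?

Inversions: 2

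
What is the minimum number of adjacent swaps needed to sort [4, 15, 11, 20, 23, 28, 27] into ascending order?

Minimum adjacent swaps = number of inversions (each swap of adjacent out-of-order elements removes one inversion and no swap can remove more).
Count inversions — for each element, later elements that are smaller:
4: none → 0
15: 11 → 1
11: none → 0
20: none → 0
23: none → 0
28: 27 → 1
27: none → 0
Total inversions: 0 + 1 + 0 + 0 + 0 + 1 + 0 = 2

There are 2 swaps.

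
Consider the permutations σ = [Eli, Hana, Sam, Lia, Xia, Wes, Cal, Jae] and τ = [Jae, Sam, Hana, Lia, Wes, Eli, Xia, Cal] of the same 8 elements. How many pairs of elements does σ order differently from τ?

13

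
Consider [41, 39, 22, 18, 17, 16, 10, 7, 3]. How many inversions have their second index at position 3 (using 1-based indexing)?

2 such elements

The element at index 3 is 22.
Elements before it: 41, 39
Those larger than 22: 41, 39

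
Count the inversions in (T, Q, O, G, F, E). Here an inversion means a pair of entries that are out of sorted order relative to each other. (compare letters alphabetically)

Out-of-order pairs: 15

For each element, count later entries that are smaller:
T: 5
Q: 4
O: 3
G: 2
F: 1
E: 0
Sum: 5 + 4 + 3 + 2 + 1 + 0 = 15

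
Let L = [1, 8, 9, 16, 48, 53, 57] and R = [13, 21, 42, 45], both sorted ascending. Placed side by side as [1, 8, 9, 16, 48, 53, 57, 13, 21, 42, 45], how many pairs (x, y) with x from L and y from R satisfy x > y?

For each element r of the right run, count left-run elements greater than r:
r = 13: 16, 48, 53, 57 → 4
r = 21: 48, 53, 57 → 3
r = 42: 48, 53, 57 → 3
r = 45: 48, 53, 57 → 3
Cross-inversions: 4 + 3 + 3 + 3 = 13

13 split inversions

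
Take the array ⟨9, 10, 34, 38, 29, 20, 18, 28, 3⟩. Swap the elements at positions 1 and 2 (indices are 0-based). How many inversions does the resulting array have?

21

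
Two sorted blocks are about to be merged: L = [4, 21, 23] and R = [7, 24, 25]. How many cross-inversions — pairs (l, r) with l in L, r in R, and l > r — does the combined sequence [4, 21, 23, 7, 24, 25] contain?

There are 2 cross-inversions.

Count, for every r in R, how many entries of L exceed r:
r = 7: 21, 23 → 2
r = 24: none → 0
r = 25: none → 0
Cross-inversions: 2 + 0 + 0 = 2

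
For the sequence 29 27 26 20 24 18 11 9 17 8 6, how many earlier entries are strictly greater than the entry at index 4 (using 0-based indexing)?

The element at index 4 is 24.
Elements before it: 29, 27, 26, 20
Those larger than 24: 29, 27, 26

3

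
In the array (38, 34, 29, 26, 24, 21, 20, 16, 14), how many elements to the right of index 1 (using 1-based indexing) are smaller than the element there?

8

The element at index 1 is 38.
Elements after it: 34, 29, 26, 24, 21, 20, 16, 14
Those smaller than 38: 34, 29, 26, 24, 21, 20, 16, 14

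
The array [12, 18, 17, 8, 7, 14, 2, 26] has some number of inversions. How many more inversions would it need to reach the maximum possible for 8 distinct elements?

Maximum inversions for 8 distinct elements is C(8, 2) = 8·7/2 = 28.
Current inversions — for each element, count later smaller elements:
12: 3
18: 5
17: 4
8: 2
7: 1
14: 1
2: 0
26: 0
Current total: 3 + 5 + 4 + 2 + 1 + 1 + 0 + 0 = 16
Shortfall: 28 − 16 = 12

12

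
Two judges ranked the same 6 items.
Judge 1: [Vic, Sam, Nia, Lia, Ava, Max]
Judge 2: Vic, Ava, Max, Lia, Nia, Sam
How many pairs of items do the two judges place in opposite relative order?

Assign each item its position (1..6) in the first ordering, then rewrite the second ordering as that position sequence:
positions: Vic→1, Sam→2, Nia→3, Lia→4, Ava→5, Max→6
second ordering as positions: [1, 5, 6, 4, 3, 2]
Discordant pairs = inversions in this position sequence.
1: 0
5: 4, 3, 2 → 3
6: 4, 3, 2 → 3
4: 3, 2 → 2
3: 2 → 1
2: 0
Total: 0 + 3 + 3 + 2 + 1 + 0 = 9

Discordant pairs: 9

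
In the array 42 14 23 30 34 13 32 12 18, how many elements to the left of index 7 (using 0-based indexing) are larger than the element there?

7

The element at index 7 is 12.
Elements before it: 42, 14, 23, 30, 34, 13, 32
Those larger than 12: 42, 14, 23, 30, 34, 13, 32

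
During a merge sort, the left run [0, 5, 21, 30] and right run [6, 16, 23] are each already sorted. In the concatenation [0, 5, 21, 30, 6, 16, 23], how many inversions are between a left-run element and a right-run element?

There are 5 cross-inversions.

Count, for every r in R, how many entries of L exceed r:
r = 6: 21, 30 → 2
r = 16: 21, 30 → 2
r = 23: 30 → 1
Cross-inversions: 2 + 2 + 1 = 5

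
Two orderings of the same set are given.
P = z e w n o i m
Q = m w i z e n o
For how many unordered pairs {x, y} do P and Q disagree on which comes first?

Assign each item its position (1..7) in the first ordering, then rewrite the second ordering as that position sequence:
positions: z→1, e→2, w→3, n→4, o→5, i→6, m→7
second ordering as positions: [7, 3, 6, 1, 2, 4, 5]
Discordant pairs = inversions in this position sequence.
7: 3, 6, 1, 2, 4, 5 → 6
3: 1, 2 → 2
6: 1, 2, 4, 5 → 4
1: 0
2: 0
4: 0
5: 0
Total: 6 + 2 + 4 + 0 + 0 + 0 + 0 = 12

12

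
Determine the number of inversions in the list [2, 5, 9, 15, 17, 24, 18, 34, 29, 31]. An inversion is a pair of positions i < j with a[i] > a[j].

Sweep left to right; for each value list the smaller values that follow it:
2 → none → 0
5 → none → 0
9 → none → 0
15 → none → 0
17 → none → 0
24 → 18 → 1
18 → none → 0
34 → 29, 31 → 2
29 → none → 0
31 → none → 0
Sum: 0 + 0 + 0 + 0 + 0 + 1 + 0 + 2 + 0 + 0 = 3

3 inversions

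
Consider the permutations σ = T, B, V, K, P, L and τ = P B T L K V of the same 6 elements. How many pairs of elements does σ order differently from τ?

8

Assign each item its position (1..6) in the first ordering, then rewrite the second ordering as that position sequence:
positions: T→1, B→2, V→3, K→4, P→5, L→6
second ordering as positions: [5, 2, 1, 6, 4, 3]
Discordant pairs = inversions in this position sequence.
5: 2, 1, 4, 3 → 4
2: 1 → 1
1: 0
6: 4, 3 → 2
4: 3 → 1
3: 0
Total: 4 + 1 + 0 + 2 + 1 + 0 = 8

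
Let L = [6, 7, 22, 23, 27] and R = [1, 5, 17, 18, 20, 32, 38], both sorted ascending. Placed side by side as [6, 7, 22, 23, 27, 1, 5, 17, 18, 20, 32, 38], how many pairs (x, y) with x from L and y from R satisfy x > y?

Cross-inversions: 19

Count, for every r in R, how many entries of L exceed r:
r = 1: 6, 7, 22, 23, 27 → 5
r = 5: 6, 7, 22, 23, 27 → 5
r = 17: 22, 23, 27 → 3
r = 18: 22, 23, 27 → 3
r = 20: 22, 23, 27 → 3
r = 32: none → 0
r = 38: none → 0
Cross-inversions: 5 + 5 + 3 + 3 + 3 + 0 + 0 = 19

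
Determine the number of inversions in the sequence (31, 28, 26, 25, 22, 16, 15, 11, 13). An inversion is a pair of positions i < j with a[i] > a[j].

For each element, count later entries that are smaller:
31: 8
28: 7
26: 6
25: 5
22: 4
16: 3
15: 2
11: 0
13: 0
Sum: 8 + 7 + 6 + 5 + 4 + 3 + 2 + 0 + 0 = 35

35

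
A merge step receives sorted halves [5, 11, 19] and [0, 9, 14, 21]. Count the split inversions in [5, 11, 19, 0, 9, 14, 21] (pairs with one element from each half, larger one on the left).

There are 6 cross-inversions.

Count, for every r in R, how many entries of L exceed r:
r = 0: 5, 11, 19 → 3
r = 9: 11, 19 → 2
r = 14: 19 → 1
r = 21: none → 0
Cross-inversions: 3 + 2 + 1 + 0 = 6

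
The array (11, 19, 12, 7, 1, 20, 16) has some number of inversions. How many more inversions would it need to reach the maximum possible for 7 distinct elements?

Maximum inversions for 7 distinct elements is C(7, 2) = 7·6/2 = 21.
Current inversions — for each element, count later smaller elements:
11: 2
19: 4
12: 2
7: 1
1: 0
20: 1
16: 0
Current total: 2 + 4 + 2 + 1 + 0 + 1 + 0 = 10
Shortfall: 21 − 10 = 11

11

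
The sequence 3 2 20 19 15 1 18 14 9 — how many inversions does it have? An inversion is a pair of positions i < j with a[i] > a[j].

20 inversions

For each element, count later entries that are smaller:
3 → 2, 1 → 2
2 → 1 → 1
20 → 19, 15, 1, 18, 14, 9 → 6
19 → 15, 1, 18, 14, 9 → 5
15 → 1, 14, 9 → 3
1 → none → 0
18 → 14, 9 → 2
14 → 9 → 1
9 → none → 0
Sum: 2 + 1 + 6 + 5 + 3 + 0 + 2 + 1 + 0 = 20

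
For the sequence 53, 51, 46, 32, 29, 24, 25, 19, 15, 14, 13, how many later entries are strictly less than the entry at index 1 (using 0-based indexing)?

The element at index 1 is 51.
Elements after it: 46, 32, 29, 24, 25, 19, 15, 14, 13
Those smaller than 51: 46, 32, 29, 24, 25, 19, 15, 14, 13

9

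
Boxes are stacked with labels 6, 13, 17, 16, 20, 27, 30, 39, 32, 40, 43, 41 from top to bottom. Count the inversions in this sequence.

Count, for each position, how many later elements it exceeds:
6 → none → 0
13 → none → 0
17 → 16 → 1
16 → none → 0
20 → none → 0
27 → none → 0
30 → none → 0
39 → 32 → 1
32 → none → 0
40 → none → 0
43 → 41 → 1
41 → none → 0
Sum: 0 + 0 + 1 + 0 + 0 + 0 + 0 + 1 + 0 + 0 + 1 + 0 = 3

3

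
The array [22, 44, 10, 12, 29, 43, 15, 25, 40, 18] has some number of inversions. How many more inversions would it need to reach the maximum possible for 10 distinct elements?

24

Maximum inversions for 10 distinct elements is C(10, 2) = 10·9/2 = 45.
Current inversions — for each element, count later smaller elements:
22: 4
44: 8
10: 0
12: 0
29: 3
43: 4
15: 0
25: 1
40: 1
18: 0
Current total: 4 + 8 + 0 + 0 + 3 + 4 + 0 + 1 + 1 + 0 = 21
Shortfall: 45 − 21 = 24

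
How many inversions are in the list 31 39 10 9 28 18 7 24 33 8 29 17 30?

For each element, count later entries that are smaller:
31: 10
39: 11
10: 3
9: 2
28: 5
18: 3
7: 0
24: 2
33: 4
8: 0
29: 1
17: 0
30: 0
Sum: 10 + 11 + 3 + 2 + 5 + 3 + 0 + 2 + 4 + 0 + 1 + 0 + 0 = 41

41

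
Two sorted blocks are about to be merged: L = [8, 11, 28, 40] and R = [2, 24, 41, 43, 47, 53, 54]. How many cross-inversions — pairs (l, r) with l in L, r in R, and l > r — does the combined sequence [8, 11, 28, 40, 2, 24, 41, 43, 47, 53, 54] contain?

6 split inversions

Count, for every r in R, how many entries of L exceed r:
r = 2: 8, 11, 28, 40 → 4
r = 24: 28, 40 → 2
r = 41: none → 0
r = 43: none → 0
r = 47: none → 0
r = 53: none → 0
r = 54: none → 0
Cross-inversions: 4 + 2 + 0 + 0 + 0 + 0 + 0 = 6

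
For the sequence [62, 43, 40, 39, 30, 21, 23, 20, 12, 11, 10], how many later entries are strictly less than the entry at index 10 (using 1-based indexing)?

1

The element at index 10 is 11.
Elements after it: 10
Those smaller than 11: 10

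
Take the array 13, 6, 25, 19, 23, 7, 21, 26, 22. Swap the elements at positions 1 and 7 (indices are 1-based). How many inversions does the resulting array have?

Positions 1 and 7 hold 13 and 21; after swapping, the array is [21, 6, 25, 19, 23, 7, 13, 26, 22].
Sweep left to right; for each value list the smaller values that follow it:
21: 4
6: 0
25: 5
19: 2
23: 3
7: 0
13: 0
26: 1
22: 0
Sum: 4 + 0 + 5 + 2 + 3 + 0 + 0 + 1 + 0 = 15

15 inversions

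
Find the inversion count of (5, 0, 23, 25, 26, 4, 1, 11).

Sweep left to right; for each value list the smaller values that follow it:
5 → 0, 4, 1 → 3
0 → none → 0
23 → 4, 1, 11 → 3
25 → 4, 1, 11 → 3
26 → 4, 1, 11 → 3
4 → 1 → 1
1 → none → 0
11 → none → 0
Sum: 3 + 0 + 3 + 3 + 3 + 1 + 0 + 0 = 13

13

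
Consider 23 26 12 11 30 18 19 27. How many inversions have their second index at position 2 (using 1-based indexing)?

0 such elements

The element at index 2 is 26.
Elements before it: 23
None of them are larger than 26.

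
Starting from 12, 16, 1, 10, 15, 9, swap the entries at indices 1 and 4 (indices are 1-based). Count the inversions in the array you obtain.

8 inversions

Positions 1 and 4 hold 12 and 10; after swapping, the array is [10, 16, 1, 12, 15, 9].
Element-by-element contributions:
10 → 1, 9 → 2
16 → 1, 12, 15, 9 → 4
1 → none → 0
12 → 9 → 1
15 → 9 → 1
9 → none → 0
Sum: 2 + 4 + 0 + 1 + 1 + 0 = 8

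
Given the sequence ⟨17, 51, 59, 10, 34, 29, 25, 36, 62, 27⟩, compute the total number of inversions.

20

For each element, count later entries that are smaller:
17 → 10 → 1
51 → 10, 34, 29, 25, 36, 27 → 6
59 → 10, 34, 29, 25, 36, 27 → 6
10 → none → 0
34 → 29, 25, 27 → 3
29 → 25, 27 → 2
25 → none → 0
36 → 27 → 1
62 → 27 → 1
27 → none → 0
Sum: 1 + 6 + 6 + 0 + 3 + 2 + 0 + 1 + 1 + 0 = 20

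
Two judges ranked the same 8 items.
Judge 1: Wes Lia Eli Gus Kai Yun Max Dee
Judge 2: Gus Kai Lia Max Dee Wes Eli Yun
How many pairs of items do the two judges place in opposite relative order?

Assign each item its position (1..8) in the first ordering, then rewrite the second ordering as that position sequence:
positions: Wes→1, Lia→2, Eli→3, Gus→4, Kai→5, Yun→6, Max→7, Dee→8
second ordering as positions: [4, 5, 2, 7, 8, 1, 3, 6]
Discordant pairs = inversions in this position sequence.
4: 2, 1, 3 → 3
5: 2, 1, 3 → 3
2: 1 → 1
7: 1, 3, 6 → 3
8: 1, 3, 6 → 3
1: 0
3: 0
6: 0
Total: 3 + 3 + 1 + 3 + 3 + 0 + 0 + 0 = 13

13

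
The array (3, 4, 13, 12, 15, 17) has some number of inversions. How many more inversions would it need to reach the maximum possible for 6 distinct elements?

14 inversions short

Maximum inversions for 6 distinct elements is C(6, 2) = 6·5/2 = 15.
Current inversions — for each element, count later smaller elements:
3: 0
4: 0
13: 1
12: 0
15: 0
17: 0
Current total: 0 + 0 + 1 + 0 + 0 + 0 = 1
Shortfall: 15 − 1 = 14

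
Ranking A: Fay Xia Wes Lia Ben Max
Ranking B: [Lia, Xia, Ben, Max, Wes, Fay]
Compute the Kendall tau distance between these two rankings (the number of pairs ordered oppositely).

There are 9 discordant pairs.

Assign each item its position (1..6) in the first ordering, then rewrite the second ordering as that position sequence:
positions: Fay→1, Xia→2, Wes→3, Lia→4, Ben→5, Max→6
second ordering as positions: [4, 2, 5, 6, 3, 1]
Discordant pairs = inversions in this position sequence.
4: 2, 3, 1 → 3
2: 1 → 1
5: 3, 1 → 2
6: 3, 1 → 2
3: 1 → 1
1: 0
Total: 3 + 1 + 2 + 2 + 1 + 0 = 9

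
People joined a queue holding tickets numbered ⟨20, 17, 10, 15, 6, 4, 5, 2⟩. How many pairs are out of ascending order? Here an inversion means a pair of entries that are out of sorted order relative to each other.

Count, for each position, how many later elements it exceeds:
20 → 17, 10, 15, 6, 4, 5, 2 → 7
17 → 10, 15, 6, 4, 5, 2 → 6
10 → 6, 4, 5, 2 → 4
15 → 6, 4, 5, 2 → 4
6 → 4, 5, 2 → 3
4 → 2 → 1
5 → 2 → 1
2 → none → 0
Sum: 7 + 6 + 4 + 4 + 3 + 1 + 1 + 0 = 26

26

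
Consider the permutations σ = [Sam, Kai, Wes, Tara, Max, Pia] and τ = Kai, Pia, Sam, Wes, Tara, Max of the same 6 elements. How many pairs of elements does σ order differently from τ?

Discordant pairs: 5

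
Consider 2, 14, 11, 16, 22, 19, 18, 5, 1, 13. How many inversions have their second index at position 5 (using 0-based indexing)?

1 such element

The element at index 5 is 19.
Elements before it: 2, 14, 11, 16, 22
Those larger than 19: 22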